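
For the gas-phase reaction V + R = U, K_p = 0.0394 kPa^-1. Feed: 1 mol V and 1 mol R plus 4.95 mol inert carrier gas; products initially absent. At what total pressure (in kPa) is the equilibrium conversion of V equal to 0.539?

P = 413 kPa

Take 1 mol V as basis and let X be its fractional conversion, so ξ = X.
At extent ξ: n_V = 1 − X; n_R = 1 − X; n_U = X; n_I = 4.95 (inert).
n_T = Σnᵢ = 6.95 − X.
K_p = p_U / (p_V p_R) with p_i = (n_i/n_T)·P.
At X = 0.539: the mole-fraction product g(X) = Π y_i^ν_i = 16.26. Since K_p = g(X)·P^{-1}, P = (g/K_p)^(1/1) = (16.26/0.0394)^(1/1) = 413 kPa.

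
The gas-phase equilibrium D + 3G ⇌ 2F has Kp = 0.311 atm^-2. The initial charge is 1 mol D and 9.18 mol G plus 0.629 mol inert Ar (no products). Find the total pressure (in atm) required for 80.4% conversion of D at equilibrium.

P = 3.4 atm

Basis: 1 mol D initially; let X = conversion of D. Extent ξ = X.
Mole table: n_D = 1 − X; n_G = 9.18 − 3X; n_F = 2X; n_I = 0.629 (inert).
Summing: n_T = 10.8 − 2X.
Kp = p_F^2 / (p_D p_G^3) with p_i = (n_i/n_T)·P.
At X = 0.804: the mole-fraction product g(X) = Π y_i^ν_i = 3.603. Since Kp = g(X)·P^{-2}, P = (g/Kp)^(1/2) = (3.603/0.311)^(1/2) = 3.4 atm.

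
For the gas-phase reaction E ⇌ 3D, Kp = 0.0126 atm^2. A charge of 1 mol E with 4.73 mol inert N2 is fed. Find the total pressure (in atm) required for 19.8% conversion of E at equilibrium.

Take 1 mol E as basis and let X be its fractional conversion, so ξ = X.
Moles: n_E = 1 − X; n_D = 3X; n_I = 4.73 (inert).
Summing: n_T = 5.73 + 2X.
Kp = p_D^3 / (p_E) with p_i = (n_i/n_T)·P.
At X = 0.198: the mole-fraction product g(X) = Π y_i^ν_i = 0.006964. Since Kp = g(X)·P^{2}, P = (Kp/g)^(1/2) = (0.0126/0.006964)^(1/2) = 1.35 atm.

P = 1.35 atm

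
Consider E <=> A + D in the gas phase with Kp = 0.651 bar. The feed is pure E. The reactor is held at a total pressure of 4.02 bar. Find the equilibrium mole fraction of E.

Take 1 mol E as basis and let X be its fractional conversion, so ξ = X.
Species balance: n_E = 1 − X; n_A = X; n_D = X.
Summing: n_T = 1 + X.
Mole fractions y_i = n_i/n_T; Kp = p_A p_D / (p_E) with p_i = y_i·P.
Setting this equal to 0.651 bar and taking the physical root (0 < X < 1) gives X = 0.373.
Then n_E = 0.627, n_T = 1.37, so y_E = 0.456.

y_E = 0.456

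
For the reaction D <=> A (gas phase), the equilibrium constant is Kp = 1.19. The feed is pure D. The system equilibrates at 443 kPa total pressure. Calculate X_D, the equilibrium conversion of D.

X = 0.543

Let X = conversion of D (basis 1 mol D); extent of reaction ξ = X.
Mole table: n_D = 1 − X; n_A = X.
n_T stays at 1 (no change in mole number).
y_i = n_i/n_T, p_i = y_i·P. Kp = p_A / (p_D).
Setting this equal to 1.19 and taking the physical root (0 < X < 1) gives X = 0.543.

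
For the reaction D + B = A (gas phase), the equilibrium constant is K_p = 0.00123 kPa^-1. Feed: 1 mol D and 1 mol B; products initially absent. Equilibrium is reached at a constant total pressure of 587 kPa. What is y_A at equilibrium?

Take 1 mol D as basis and let X be its fractional conversion, so ξ = X.
Mole table: n_D = 1 − X; n_B = 1 − X; n_A = X.
n_T = Σnᵢ = 2 − X.
With p_i = (n_i/n_T)P, K_p = p_A / (p_D p_B).
Setting this equal to 0.00123 kPa^-1 and taking the physical root (0 < X < 1) gives X = 0.238.
Then n_A = 0.238, n_T = 1.76, so y_A = 0.135.

y_A = 0.135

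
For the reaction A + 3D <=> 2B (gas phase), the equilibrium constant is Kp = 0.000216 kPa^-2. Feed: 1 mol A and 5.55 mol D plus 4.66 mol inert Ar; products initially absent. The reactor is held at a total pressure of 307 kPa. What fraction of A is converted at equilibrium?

X = 0.733

Let X = conversion of A (basis 1 mol A); extent of reaction ξ = X.
At extent ξ: n_A = 1 − X; n_D = 5.55 − 3X; n_B = 2X; n_I = 4.66 (inert).
Total moles n_T = 11.2 − 2X.
With p_i = (n_i/n_T)P, Kp = p_B^2 / (p_A p_D^3).
Substituting and setting equal to 0.000216 kPa^-2 gives a polynomial in X; the root in (0,1) is X = 0.733.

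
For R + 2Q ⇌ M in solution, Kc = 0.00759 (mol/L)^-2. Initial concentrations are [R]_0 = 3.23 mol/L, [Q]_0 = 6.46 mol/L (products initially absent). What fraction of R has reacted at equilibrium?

X = 0.177

Let X = conversion of R; extent ξ = 3.23·X mol/L.
Concentrations: [R] = 3.23 − 3.23X; [Q] = 6.46 − 6.46X; [M] = 3.23X.
Kc = [M] / ([R] [Q]^2).
This equals 0.00759 at X = 0.177 (the root in 0 < X < 1).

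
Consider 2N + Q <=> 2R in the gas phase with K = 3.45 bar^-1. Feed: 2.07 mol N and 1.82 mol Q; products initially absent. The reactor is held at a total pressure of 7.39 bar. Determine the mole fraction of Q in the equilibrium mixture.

y_Q = 0.336

Let X = conversion of N (basis 2.07 mol N); extent of reaction ξ = 1.03X.
At extent ξ: n_N = 2.07 − 2.07X; n_Q = 1.82 − 1.03X; n_R = 2.07X.
n_T = Σnᵢ = 3.89 − 1.03X.
y_i = n_i/n_T, p_i = y_i·P. K = p_R^2 / (p_N^2 p_Q).
This yields a degree-3 equation in X; solving on (0,1), X = 0.745.
Then n_Q = 1.05, n_T = 3.12, so y_Q = 0.336.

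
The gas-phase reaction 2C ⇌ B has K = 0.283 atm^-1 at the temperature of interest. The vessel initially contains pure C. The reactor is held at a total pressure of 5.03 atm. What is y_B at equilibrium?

y_B = 0.442

Take 1 mol C as basis and let X be its fractional conversion, so ξ = 0.5X.
At extent ξ: n_C = 1 − X; n_B = 0.5X.
n_T = Σnᵢ = 1 − 0.5X.
Mole fractions y_i = n_i/n_T; K = p_B / (p_C^2) with p_i = y_i·P.
This yields a degree-2 equation in X; solving on (0,1), X = 0.613.
Then n_B = 0.307, n_T = 0.693, so y_B = 0.442.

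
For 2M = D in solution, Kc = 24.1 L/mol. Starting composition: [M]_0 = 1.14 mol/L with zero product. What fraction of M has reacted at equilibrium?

Let X = conversion of M; extent ξ = 1.14X/2 mol/L.
Concentrations: [M] = 1.14 − 1.14X; [D] = 0.57X.
Kc = [D] / ([M]^2).
Equating to 24.1 L/mol: the physical root is X = 0.874.

X = 0.874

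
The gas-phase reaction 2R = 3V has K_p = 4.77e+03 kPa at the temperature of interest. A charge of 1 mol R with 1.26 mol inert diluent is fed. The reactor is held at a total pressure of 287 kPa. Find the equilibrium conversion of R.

Basis: 1 mol R initially; let X = conversion of R. Extent ξ = 0.5X.
Mole table: n_R = 1 − X; n_V = 1.5X; n_I = 1.26 (inert).
n_T = Σnᵢ = 2.26 + 0.5X.
y_i = n_i/n_T, p_i = y_i·P. K_p = p_V^3 / (p_R^2).
This yields a degree-3 equation in X; solving on (0,1), X = 0.802.

X = 0.802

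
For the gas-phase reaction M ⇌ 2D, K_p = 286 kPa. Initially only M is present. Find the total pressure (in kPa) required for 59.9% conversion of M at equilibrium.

P = 128 kPa

Basis: 1 mol M initially; let X = conversion of M. Extent ξ = X.
Species balance: n_M = 1 − X; n_D = 2X.
Summing: n_T = 1 + X.
K_p = p_D^2 / (p_M) with p_i = (n_i/n_T)·P.
At X = 0.599: the mole-fraction product g(X) = Π y_i^ν_i = 2.238. Since K_p = g(X)·P^{1}, P = (K_p/g)^(1/1) = (286/2.238)^(1/1) = 128 kPa.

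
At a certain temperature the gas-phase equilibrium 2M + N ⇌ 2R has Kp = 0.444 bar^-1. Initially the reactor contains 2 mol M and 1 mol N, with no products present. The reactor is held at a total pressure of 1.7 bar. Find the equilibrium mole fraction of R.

Take 2 mol M as basis and let X be its fractional conversion, so ξ = X.
Mole table: n_M = 2 − 2X; n_N = 1 − X; n_R = 2X.
Total moles n_T = 3 − X.
y_i = n_i/n_T, p_i = y_i·P. Kp = p_R^2 / (p_M^2 p_N).
Substituting and setting equal to 0.444 bar^-1 gives a polynomial in X; the root in (0,1) is X = 0.306.
Then n_R = 0.612, n_T = 2.69, so y_R = 0.227.

y_R = 0.227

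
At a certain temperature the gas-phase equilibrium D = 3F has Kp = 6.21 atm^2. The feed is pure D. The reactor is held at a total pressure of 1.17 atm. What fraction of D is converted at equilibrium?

Take 1 mol D as basis and let X be its fractional conversion, so ξ = X.
Species balance: n_D = 1 − X; n_F = 3X.
Total moles n_T = 1 + 2X.
y_i = n_i/n_T, p_i = y_i·P. Kp = p_F^3 / (p_D).
Substituting and setting equal to 6.21 atm^2 gives a polynomial in X; the root in (0,1) is X = 0.672.

X = 0.672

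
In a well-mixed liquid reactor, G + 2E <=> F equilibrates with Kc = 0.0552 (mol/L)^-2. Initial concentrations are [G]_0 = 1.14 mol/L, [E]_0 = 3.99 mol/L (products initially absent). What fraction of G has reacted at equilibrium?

Let X = conversion of G; extent ξ = 1.14·X mol/L.
Concentrations: [G] = 1.14 − 1.14X; [E] = 3.99 − 2.28X; [F] = 1.14X.
Kc = [F] / ([G] [E]^2).
This equals 0.0552 at X = 0.357 (the root in 0 < X < 1).

X = 0.357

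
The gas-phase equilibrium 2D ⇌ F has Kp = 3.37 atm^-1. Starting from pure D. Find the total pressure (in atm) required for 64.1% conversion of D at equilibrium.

P = 0.501 atm

Let X = conversion of D (basis 1 mol D); extent of reaction ξ = 0.5X.
Mole table: n_D = 1 − X; n_F = 0.5X.
Summing: n_T = 1 − 0.5X.
Kp = p_F / (p_D^2) with p_i = (n_i/n_T)·P.
At X = 0.641: the mole-fraction product g(X) = Π y_i^ν_i = 1.69. Since Kp = g(X)·P^{-1}, P = (g/Kp)^(1/1) = (1.69/3.37)^(1/1) = 0.501 atm.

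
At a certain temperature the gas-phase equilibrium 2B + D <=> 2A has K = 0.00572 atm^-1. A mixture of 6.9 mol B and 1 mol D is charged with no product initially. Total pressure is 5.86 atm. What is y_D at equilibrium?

Take 1 mol D as basis and let X be its fractional conversion, so ξ = X.
Mole table: n_B = 6.9 − 2X; n_D = 1 − X; n_A = 2X.
Summing: n_T = 7.9 − X.
With p_i = (n_i/n_T)P, K = p_A^2 / (p_B^2 p_D).
Substituting and setting equal to 0.00572 atm^-1 gives a polynomial in X; the root in (0,1) is X = 0.193.
Then n_D = 0.807, n_T = 7.71, so y_D = 0.105.

y_D = 0.105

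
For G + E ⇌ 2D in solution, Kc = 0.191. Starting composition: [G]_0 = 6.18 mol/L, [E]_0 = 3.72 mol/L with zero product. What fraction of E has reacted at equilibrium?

Let X = conversion of E; extent ξ = 3.72·X mol/L.
Concentrations: [G] = 6.18 − 3.72X; [E] = 3.72 − 3.72X; [D] = 7.44X.
Kc = [D]^2 / ([G] [E]).
Setting equal to 0.191 and solving for X on (0,1) gives X = 0.230.

X = 0.230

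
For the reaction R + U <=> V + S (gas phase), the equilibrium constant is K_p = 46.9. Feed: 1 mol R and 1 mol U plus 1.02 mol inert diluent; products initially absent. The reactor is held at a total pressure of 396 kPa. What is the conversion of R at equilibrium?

Let X = conversion of R (basis 1 mol R); extent of reaction ξ = X.
At extent ξ: n_R = 1 − X; n_U = 1 − X; n_V = X; n_S = X; n_I = 1.02 (inert).
n_T stays at 3.02 (no change in mole number).
With p_i = (n_i/n_T)P, K_p = p_V p_S / (p_R p_U).
This yields a degree-2 equation in X; solving on (0,1), X = 0.873.

X = 0.873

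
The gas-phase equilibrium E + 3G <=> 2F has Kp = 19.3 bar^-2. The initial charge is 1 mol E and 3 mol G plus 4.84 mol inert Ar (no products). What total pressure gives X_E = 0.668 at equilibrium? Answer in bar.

P = 3.98 bar

Basis: 1 mol E initially; let X = conversion of E. Extent ξ = X.
At extent ξ: n_E = 1 − X; n_G = 3 − 3X; n_F = 2X; n_I = 4.84 (inert).
Total moles n_T = 8.84 − 2X.
Kp = p_F^2 / (p_E p_G^3) with p_i = (n_i/n_T)·P.
At X = 0.668: the mole-fraction product g(X) = Π y_i^ν_i = 306.4. Since Kp = g(X)·P^{-2}, P = (g/Kp)^(1/2) = (306.4/19.3)^(1/2) = 3.98 bar.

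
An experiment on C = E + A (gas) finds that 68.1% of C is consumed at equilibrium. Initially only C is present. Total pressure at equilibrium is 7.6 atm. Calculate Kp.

Kp = 6.57 atm

Basis: 1 mol C initially; let X = conversion of C. Extent ξ = X.
Species balance: n_C = 1 − X; n_E = X; n_A = X.
n_T = Σnᵢ = 1 + X.
At X = 0.681: n_C = 0.319, n_E = 0.681, n_A = 0.681, n_T = 1.68.
p_i = (n_i/n_T)·P. Kp = p_E p_A / (p_C) = 6.57 atm.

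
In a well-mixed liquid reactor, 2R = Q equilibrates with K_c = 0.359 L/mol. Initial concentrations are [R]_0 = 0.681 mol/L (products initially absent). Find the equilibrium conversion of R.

X = 0.265

Let X = conversion of R; extent ξ = 0.681X/2 mol/L.
Concentrations: [R] = 0.681 − 0.681X; [Q] = 0.341X.
K_c = [Q] / ([R]^2).
Equating to 0.359 L/mol: the physical root is X = 0.265.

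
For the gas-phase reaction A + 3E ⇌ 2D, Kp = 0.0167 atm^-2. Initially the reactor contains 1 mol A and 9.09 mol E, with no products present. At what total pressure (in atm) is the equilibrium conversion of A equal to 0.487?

Let X = conversion of A (basis 1 mol A); extent of reaction ξ = X.
Moles: n_A = 1 − X; n_E = 9.09 − 3X; n_D = 2X.
n_T = Σnᵢ = 10.1 − 2X.
Kp = p_D^2 / (p_A p_E^3) with p_i = (n_i/n_T)·P.
At X = 0.487: the mole-fraction product g(X) = Π y_i^ν_i = 0.3461. Since Kp = g(X)·P^{-2}, P = (g/Kp)^(1/2) = (0.3461/0.0167)^(1/2) = 4.55 atm.

P = 4.55 atm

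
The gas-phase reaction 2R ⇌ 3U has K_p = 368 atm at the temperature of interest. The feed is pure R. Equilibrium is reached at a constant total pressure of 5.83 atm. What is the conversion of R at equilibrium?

X = 0.849

Basis: 1 mol R initially; let X = conversion of R. Extent ξ = 0.5X.
Mole table: n_R = 1 − X; n_U = 1.5X.
Total moles n_T = 1 + 0.5X.
y_i = n_i/n_T, p_i = y_i·P. K_p = p_U^3 / (p_R^2).
Equating to 368 atm and solving on 0 < X < 1: X = 0.849.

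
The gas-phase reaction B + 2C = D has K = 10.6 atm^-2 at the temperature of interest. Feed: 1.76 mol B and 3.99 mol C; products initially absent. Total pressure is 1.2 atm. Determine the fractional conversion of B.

X = 0.745

Let X = conversion of B (basis 1.76 mol B); extent of reaction ξ = 1.76X.
Moles: n_B = 1.76 − 1.76X; n_C = 3.99 − 3.52X; n_D = 1.76X.
Summing: n_T = 5.75 − 3.52X.
Mole fractions y_i = n_i/n_T; K = p_D / (p_B p_C^2) with p_i = y_i·P.
Setting this equal to 10.6 atm^-2 and taking the physical root (0 < X < 1) gives X = 0.745.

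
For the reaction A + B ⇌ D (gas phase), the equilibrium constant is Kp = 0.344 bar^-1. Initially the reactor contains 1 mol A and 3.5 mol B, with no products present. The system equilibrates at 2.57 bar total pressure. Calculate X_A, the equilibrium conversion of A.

Take 1 mol A as basis and let X be its fractional conversion, so ξ = X.
Mole table: n_A = 1 − X; n_B = 3.5 − X; n_D = X.
n_T = Σnᵢ = 4.5 − X.
Mole fractions y_i = n_i/n_T; Kp = p_D / (p_A p_B) with p_i = y_i·P.
Setting this equal to 0.344 bar^-1 and taking the physical root (0 < X < 1) gives X = 0.401.

X = 0.401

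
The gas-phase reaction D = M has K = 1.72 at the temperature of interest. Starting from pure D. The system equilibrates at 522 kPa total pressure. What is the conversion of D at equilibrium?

X = 0.632

Take 1 mol D as basis and let X be its fractional conversion, so ξ = X.
Moles: n_D = 1 − X; n_M = X.
n_T stays at 1 (no change in mole number).
Mole fractions y_i = n_i/n_T; K = p_M / (p_D) with p_i = y_i·P.
Equating to 1.72 and solving on 0 < X < 1: X = 0.632.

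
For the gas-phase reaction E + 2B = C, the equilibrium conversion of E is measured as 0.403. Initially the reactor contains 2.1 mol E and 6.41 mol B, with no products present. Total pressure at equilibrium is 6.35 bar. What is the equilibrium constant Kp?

Basis: 2.1 mol E initially; let X = conversion of E. Extent ξ = 2.1X.
Mole table: n_E = 2.1 − 2.1X; n_B = 6.41 − 4.2X; n_C = 2.1X.
Summing: n_T = 8.51 − 4.2X.
At X = 0.403: n_E = 1.25, n_B = 4.72, n_C = 0.846, n_T = 6.82.
p_i = (n_i/n_T)·P. Kp = p_C / (p_E p_B^2) = 0.035 bar^-2.

Kp = 0.035 bar^-2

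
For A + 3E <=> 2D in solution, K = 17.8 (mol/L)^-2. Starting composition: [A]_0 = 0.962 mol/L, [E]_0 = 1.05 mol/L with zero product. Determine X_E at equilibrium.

Let X = conversion of E; extent ξ = 1.05X/3 mol/L.
Concentrations: [A] = 0.962 − 0.35X; [E] = 1.05 − 1.05X; [D] = 0.7X.
K = [D]^2 / ([A] [E]^3).
This equals 17.8 at X = 0.736 (the root in 0 < X < 1).

X = 0.736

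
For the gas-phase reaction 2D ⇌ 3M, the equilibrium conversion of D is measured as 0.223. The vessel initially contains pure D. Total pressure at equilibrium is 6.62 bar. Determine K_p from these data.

K_p = 0.369 bar

Take 1 mol D as basis and let X be its fractional conversion, so ξ = 0.5X.
Moles: n_D = 1 − X; n_M = 1.5X.
Total moles n_T = 1 + 0.5X.
At X = 0.223: n_D = 0.777, n_M = 0.335, n_T = 1.11.
p_i = (n_i/n_T)·P. K_p = p_M^3 / (p_D^2) = 0.369 bar.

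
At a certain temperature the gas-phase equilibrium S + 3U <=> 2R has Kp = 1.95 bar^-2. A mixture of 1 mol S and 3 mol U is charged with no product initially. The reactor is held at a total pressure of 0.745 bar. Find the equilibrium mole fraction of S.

y_S = 0.197

Basis: 1 mol S initially; let X = conversion of S. Extent ξ = X.
At extent ξ: n_S = 1 − X; n_U = 3 − 3X; n_R = 2X.
n_T = Σnᵢ = 4 − 2X.
With p_i = (n_i/n_T)P, Kp = p_R^2 / (p_S p_U^3).
This yields a degree-4 equation in X; solving on (0,1), X = 0.348.
Then n_S = 0.652, n_T = 3.3, so y_S = 0.197.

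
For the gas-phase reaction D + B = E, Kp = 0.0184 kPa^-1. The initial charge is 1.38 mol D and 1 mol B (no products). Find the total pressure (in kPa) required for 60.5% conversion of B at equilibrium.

Take 1 mol B as basis and let X be its fractional conversion, so ξ = X.
Mole table: n_D = 1.38 − X; n_B = 1 − X; n_E = X.
n_T = Σnᵢ = 2.38 − X.
Kp = p_E / (p_D p_B) with p_i = (n_i/n_T)·P.
At X = 0.605: the mole-fraction product g(X) = Π y_i^ν_i = 3.508. Since Kp = g(X)·P^{-1}, P = (g/Kp)^(1/1) = (3.508/0.0184)^(1/1) = 191 kPa.

P = 191 kPa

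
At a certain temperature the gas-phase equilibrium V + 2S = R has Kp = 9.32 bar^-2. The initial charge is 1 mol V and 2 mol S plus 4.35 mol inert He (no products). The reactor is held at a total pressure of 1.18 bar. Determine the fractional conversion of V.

Basis: 1 mol V initially; let X = conversion of V. Extent ξ = X.
Mole table: n_V = 1 − X; n_S = 2 − 2X; n_R = X; n_I = 4.35 (inert).
n_T = Σnᵢ = 7.35 − 2X.
With p_i = (n_i/n_T)P, Kp = p_R / (p_V p_S^2).
Substituting and setting equal to 9.32 bar^-2 gives a polynomial in X; the root in (0,1) is X = 0.338.

X = 0.338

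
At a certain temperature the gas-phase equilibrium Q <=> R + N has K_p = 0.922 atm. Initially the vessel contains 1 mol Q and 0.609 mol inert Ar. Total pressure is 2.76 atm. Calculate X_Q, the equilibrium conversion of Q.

Take 1 mol Q as basis and let X be its fractional conversion, so ξ = X.
Species balance: n_Q = 1 − X; n_R = X; n_N = X; n_I = 0.609 (inert).
Summing: n_T = 1.61 + X.
y_i = n_i/n_T, p_i = y_i·P. K_p = p_R p_N / (p_Q).
Setting this equal to 0.922 atm and taking the physical root (0 < X < 1) gives X = 0.563.

X = 0.563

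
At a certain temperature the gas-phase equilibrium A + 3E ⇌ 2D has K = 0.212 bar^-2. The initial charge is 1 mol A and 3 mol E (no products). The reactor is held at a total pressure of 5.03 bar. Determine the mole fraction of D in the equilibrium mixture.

Take 1 mol A as basis and let X be its fractional conversion, so ξ = X.
Moles: n_A = 1 − X; n_E = 3 − 3X; n_D = 2X.
n_T = Σnᵢ = 4 − 2X.
y_i = n_i/n_T, p_i = y_i·P. K = p_D^2 / (p_A p_E^3).
Substituting and setting equal to 0.212 bar^-2 gives a polynomial in X; the root in (0,1) is X = 0.501.
Then n_D = 1, n_T = 3, so y_D = 0.334.

y_D = 0.334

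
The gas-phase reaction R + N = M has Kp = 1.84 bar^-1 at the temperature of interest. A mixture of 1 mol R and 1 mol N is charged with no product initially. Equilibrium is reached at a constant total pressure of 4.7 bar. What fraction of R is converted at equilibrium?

Take 1 mol R as basis and let X be its fractional conversion, so ξ = X.
At extent ξ: n_R = 1 − X; n_N = 1 − X; n_M = X.
Summing: n_T = 2 − X.
Mole fractions y_i = n_i/n_T; Kp = p_M / (p_R p_N) with p_i = y_i·P.
Substituting and setting equal to 1.84 bar^-1 gives a polynomial in X; the root in (0,1) is X = 0.678.

X = 0.678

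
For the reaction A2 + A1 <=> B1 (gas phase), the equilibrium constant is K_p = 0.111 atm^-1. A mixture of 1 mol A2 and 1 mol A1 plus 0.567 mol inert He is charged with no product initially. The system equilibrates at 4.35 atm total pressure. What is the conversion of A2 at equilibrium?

Basis: 1 mol A2 initially; let X = conversion of A2. Extent ξ = X.
Mole table: n_A2 = 1 − X; n_A1 = 1 − X; n_B1 = X; n_I = 0.567 (inert).
n_T = Σnᵢ = 2.57 − X.
Mole fractions y_i = n_i/n_T; K_p = p_B1 / (p_A2 p_A1) with p_i = y_i·P.
Substituting and setting equal to 0.111 atm^-1 gives a polynomial in X; the root in (0,1) is X = 0.146.

X = 0.146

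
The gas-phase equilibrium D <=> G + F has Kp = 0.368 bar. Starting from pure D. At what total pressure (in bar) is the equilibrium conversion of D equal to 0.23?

P = 6.59 bar

Take 1 mol D as basis and let X be its fractional conversion, so ξ = X.
Species balance: n_D = 1 − X; n_G = X; n_F = X.
Summing: n_T = 1 + X.
Kp = p_G p_F / (p_D) with p_i = (n_i/n_T)·P.
At X = 0.23: the mole-fraction product g(X) = Π y_i^ν_i = 0.05585. Since Kp = g(X)·P^{1}, P = (Kp/g)^(1/1) = (0.368/0.05585)^(1/1) = 6.59 bar.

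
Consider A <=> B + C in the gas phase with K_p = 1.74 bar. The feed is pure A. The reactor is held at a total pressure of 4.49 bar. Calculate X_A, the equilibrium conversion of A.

X = 0.528

Basis: 1 mol A initially; let X = conversion of A. Extent ξ = X.
Mole table: n_A = 1 − X; n_B = X; n_C = X.
Summing: n_T = 1 + X.
Mole fractions y_i = n_i/n_T; K_p = p_B p_C / (p_A) with p_i = y_i·P.
Substituting and setting equal to 1.74 bar gives a polynomial in X; the root in (0,1) is X = 0.528.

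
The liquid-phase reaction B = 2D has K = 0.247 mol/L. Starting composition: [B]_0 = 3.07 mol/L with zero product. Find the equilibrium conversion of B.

Let X = conversion of B; extent ξ = 3.07·X mol/L.
Concentrations: [B] = 3.07 − 3.07X; [D] = 6.14X.
K = [D]^2 / ([B]).
Equating to 0.247 mol/L: the physical root is X = 0.132.

X = 0.132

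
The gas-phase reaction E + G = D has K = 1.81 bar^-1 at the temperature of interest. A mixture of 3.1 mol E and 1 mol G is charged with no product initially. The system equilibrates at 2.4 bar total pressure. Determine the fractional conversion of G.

Let X = conversion of G (basis 1 mol G); extent of reaction ξ = X.
At extent ξ: n_E = 3.1 − X; n_G = 1 − X; n_D = X.
n_T = Σnᵢ = 4.1 − X.
y_i = n_i/n_T, p_i = y_i·P. K = p_D / (p_E p_G).
This yields a degree-2 equation in X; solving on (0,1), X = 0.753.

X = 0.753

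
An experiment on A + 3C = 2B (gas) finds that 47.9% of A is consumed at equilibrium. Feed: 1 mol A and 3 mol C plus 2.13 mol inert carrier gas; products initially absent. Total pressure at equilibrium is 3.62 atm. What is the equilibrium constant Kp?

Take 1 mol A as basis and let X be its fractional conversion, so ξ = X.
Moles: n_A = 1 − X; n_C = 3 − 3X; n_B = 2X; n_I = 2.13 (inert).
Summing: n_T = 6.13 − 2X.
At X = 0.479: n_A = 0.521, n_C = 1.56, n_B = 0.958, n_T = 5.17.
p_i = (n_i/n_T)·P. Kp = p_B^2 / (p_A p_C^3) = 0.942 atm^-2.

Kp = 0.942 atm^-2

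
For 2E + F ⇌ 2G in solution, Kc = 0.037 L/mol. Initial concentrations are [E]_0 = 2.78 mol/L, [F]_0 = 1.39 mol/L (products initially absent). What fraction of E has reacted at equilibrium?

Let X = conversion of E; extent ξ = 2.78X/2 mol/L.
Concentrations: [E] = 2.78 − 2.78X; [F] = 1.39 − 1.39X; [G] = 2.78X.
Kc = [G]^2 / ([E]^2 [F]).
Solving Kc = 0.037 for X ∈ (0,1): X = 0.171.

X = 0.171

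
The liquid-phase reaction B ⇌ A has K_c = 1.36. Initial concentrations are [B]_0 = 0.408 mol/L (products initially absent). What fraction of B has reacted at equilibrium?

X = 0.576

Let X = conversion of B; extent ξ = 0.408·X mol/L.
Concentrations: [B] = 0.408 − 0.408X; [A] = 0.408X.
K_c = [A] / ([B]).
Setting equal to 1.36 and solving for X on (0,1) gives X = 0.576.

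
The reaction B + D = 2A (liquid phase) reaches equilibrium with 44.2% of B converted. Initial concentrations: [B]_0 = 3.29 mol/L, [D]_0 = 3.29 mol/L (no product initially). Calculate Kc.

Let X = conversion of B.
Concentrations: [B] = 3.29 − 3.29X; [D] = 3.29 − 3.29X; [A] = 6.58X.
At X = 0.442: [B] = 1.84, [D] = 1.84, [A] = 2.91.
Kc = [A]^2 / ([B] [D]) = 2.51.

Kc = 2.51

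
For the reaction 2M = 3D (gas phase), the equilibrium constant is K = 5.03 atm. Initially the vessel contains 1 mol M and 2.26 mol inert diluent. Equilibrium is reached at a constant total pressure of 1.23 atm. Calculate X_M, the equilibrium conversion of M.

X = 0.713

Basis: 1 mol M initially; let X = conversion of M. Extent ξ = 0.5X.
Moles: n_M = 1 − X; n_D = 1.5X; n_I = 2.26 (inert).
Total moles n_T = 3.26 + 0.5X.
With p_i = (n_i/n_T)P, K = p_D^3 / (p_M^2).
Substituting and setting equal to 5.03 atm gives a polynomial in X; the root in (0,1) is X = 0.713.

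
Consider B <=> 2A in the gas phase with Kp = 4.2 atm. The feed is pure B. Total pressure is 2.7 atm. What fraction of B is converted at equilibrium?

Take 1 mol B as basis and let X be its fractional conversion, so ξ = X.
Mole table: n_B = 1 − X; n_A = 2X.
Summing: n_T = 1 + X.
With p_i = (n_i/n_T)P, Kp = p_A^2 / (p_B).
This yields a degree-2 equation in X; solving on (0,1), X = 0.529.

X = 0.529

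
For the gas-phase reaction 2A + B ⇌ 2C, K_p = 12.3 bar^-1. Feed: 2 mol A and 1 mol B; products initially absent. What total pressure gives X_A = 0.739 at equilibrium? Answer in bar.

Let X = conversion of A (basis 2 mol A); extent of reaction ξ = X.
Moles: n_A = 2 − 2X; n_B = 1 − X; n_C = 2X.
Total moles n_T = 3 − X.
K_p = p_C^2 / (p_A^2 p_B) with p_i = (n_i/n_T)·P.
At X = 0.739: the mole-fraction product g(X) = Π y_i^ν_i = 69.45. Since K_p = g(X)·P^{-1}, P = (g/K_p)^(1/1) = (69.45/12.3)^(1/1) = 5.65 bar.

P = 5.65 bar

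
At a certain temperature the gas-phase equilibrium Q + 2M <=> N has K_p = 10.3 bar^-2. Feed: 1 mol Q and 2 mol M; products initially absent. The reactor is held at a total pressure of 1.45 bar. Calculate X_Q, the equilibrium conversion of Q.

X = 0.728

Basis: 1 mol Q initially; let X = conversion of Q. Extent ξ = X.
At extent ξ: n_Q = 1 − X; n_M = 2 − 2X; n_N = X.
Summing: n_T = 3 − 2X.
y_i = n_i/n_T, p_i = y_i·P. K_p = p_N / (p_Q p_M^2).
Equating to 10.3 bar^-2 and solving on 0 < X < 1: X = 0.728.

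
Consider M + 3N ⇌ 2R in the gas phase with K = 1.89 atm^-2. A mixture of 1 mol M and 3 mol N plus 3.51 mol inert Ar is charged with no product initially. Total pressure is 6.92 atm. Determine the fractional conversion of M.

X = 0.607

Basis: 1 mol M initially; let X = conversion of M. Extent ξ = X.
Species balance: n_M = 1 − X; n_N = 3 − 3X; n_R = 2X; n_I = 3.51 (inert).
n_T = Σnᵢ = 7.51 − 2X.
Mole fractions y_i = n_i/n_T; K = p_R^2 / (p_M p_N^3) with p_i = y_i·P.
Setting this equal to 1.89 atm^-2 and taking the physical root (0 < X < 1) gives X = 0.607.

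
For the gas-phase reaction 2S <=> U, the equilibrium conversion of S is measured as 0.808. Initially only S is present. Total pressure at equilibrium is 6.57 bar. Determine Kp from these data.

Kp = 0.994 bar^-1

Let X = conversion of S (basis 1 mol S); extent of reaction ξ = 0.5X.
Species balance: n_S = 1 − X; n_U = 0.5X.
Total moles n_T = 1 − 0.5X.
At X = 0.808: n_S = 0.192, n_U = 0.404, n_T = 0.596.
p_i = (n_i/n_T)·P. Kp = p_U / (p_S^2) = 0.994 bar^-1.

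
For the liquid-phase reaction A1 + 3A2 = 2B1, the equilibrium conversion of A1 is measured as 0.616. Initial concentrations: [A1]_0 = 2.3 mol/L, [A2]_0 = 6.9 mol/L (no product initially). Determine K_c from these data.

K_c = 0.489 (mol/L)^-2

Let X = conversion of A1.
Concentrations: [A1] = 2.3 − 2.3X; [A2] = 6.9 − 6.9X; [B1] = 4.6X.
At X = 0.616: [A1] = 0.883, [A2] = 2.65, [B1] = 2.83.
K_c = [B1]^2 / ([A1] [A2]^3) = 0.489 (mol/L)^-2.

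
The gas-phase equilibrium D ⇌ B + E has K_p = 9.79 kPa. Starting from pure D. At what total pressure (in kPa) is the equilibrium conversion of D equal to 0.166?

Let X = conversion of D (basis 1 mol D); extent of reaction ξ = X.
Mole table: n_D = 1 − X; n_B = X; n_E = X.
Total moles n_T = 1 + X.
K_p = p_B p_E / (p_D) with p_i = (n_i/n_T)·P.
At X = 0.166: the mole-fraction product g(X) = Π y_i^ν_i = 0.02834. Since K_p = g(X)·P^{1}, P = (K_p/g)^(1/1) = (9.79/0.02834)^(1/1) = 345 kPa.

P = 345 kPa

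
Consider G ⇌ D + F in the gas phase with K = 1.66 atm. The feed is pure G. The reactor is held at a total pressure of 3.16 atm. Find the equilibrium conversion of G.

Take 1 mol G as basis and let X be its fractional conversion, so ξ = X.
Moles: n_G = 1 − X; n_D = X; n_F = X.
Total moles n_T = 1 + X.
y_i = n_i/n_T, p_i = y_i·P. K = p_D p_F / (p_G).
Substituting and setting equal to 1.66 atm gives a polynomial in X; the root in (0,1) is X = 0.587.

X = 0.587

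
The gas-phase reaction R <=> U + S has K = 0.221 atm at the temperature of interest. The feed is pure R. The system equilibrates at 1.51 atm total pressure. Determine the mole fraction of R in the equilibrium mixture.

Take 1 mol R as basis and let X be its fractional conversion, so ξ = X.
Mole table: n_R = 1 − X; n_U = X; n_S = X.
n_T = Σnᵢ = 1 + X.
Mole fractions y_i = n_i/n_T; K = p_U p_S / (p_R) with p_i = y_i·P.
Substituting and setting equal to 0.221 atm gives a polynomial in X; the root in (0,1) is X = 0.357.
Then n_R = 0.643, n_T = 1.36, so y_R = 0.474.

y_R = 0.474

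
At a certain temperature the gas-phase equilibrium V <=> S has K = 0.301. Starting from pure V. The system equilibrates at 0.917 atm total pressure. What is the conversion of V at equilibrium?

Take 1 mol V as basis and let X be its fractional conversion, so ξ = X.
Moles: n_V = 1 − X; n_S = X.
n_T stays at 1 (no change in mole number).
With p_i = (n_i/n_T)P, K = p_S / (p_V).
Equating to 0.301 and solving on 0 < X < 1: X = 0.231.

X = 0.231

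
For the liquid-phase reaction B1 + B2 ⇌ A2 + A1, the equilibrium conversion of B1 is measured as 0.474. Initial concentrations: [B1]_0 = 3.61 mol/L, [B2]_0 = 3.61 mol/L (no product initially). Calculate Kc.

Let X = conversion of B1.
Concentrations: [B1] = 3.61 − 3.61X; [B2] = 3.61 − 3.61X; [A2] = 3.61X; [A1] = 3.61X.
At X = 0.474: [B1] = 1.9, [B2] = 1.9, [A2] = 1.71, [A1] = 1.71.
Kc = [A2] [A1] / ([B1] [B2]) = 0.812.

Kc = 0.812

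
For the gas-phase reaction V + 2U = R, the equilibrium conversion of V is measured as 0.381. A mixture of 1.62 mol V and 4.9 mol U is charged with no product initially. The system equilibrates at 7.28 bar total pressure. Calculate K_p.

K_p = 0.0241 bar^-2

Basis: 1.62 mol V initially; let X = conversion of V. Extent ξ = 1.62X.
Mole table: n_V = 1.62 − 1.62X; n_U = 4.9 − 3.24X; n_R = 1.62X.
Summing: n_T = 6.52 − 3.24X.
At X = 0.381: n_V = 1, n_U = 3.67, n_R = 0.617, n_T = 5.29.
p_i = (n_i/n_T)·P. K_p = p_R / (p_V p_U^2) = 0.0241 bar^-2.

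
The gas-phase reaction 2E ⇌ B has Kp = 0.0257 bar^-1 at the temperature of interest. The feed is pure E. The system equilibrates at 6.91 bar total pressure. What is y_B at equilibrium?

Basis: 1 mol E initially; let X = conversion of E. Extent ξ = 0.5X.
Mole table: n_E = 1 − X; n_B = 0.5X.
Total moles n_T = 1 − 0.5X.
Mole fractions y_i = n_i/n_T; Kp = p_B / (p_E^2) with p_i = y_i·P.
This yields a degree-2 equation in X; solving on (0,1), X = 0.235.
Then n_B = 0.118, n_T = 0.882, so y_B = 0.133.

y_B = 0.133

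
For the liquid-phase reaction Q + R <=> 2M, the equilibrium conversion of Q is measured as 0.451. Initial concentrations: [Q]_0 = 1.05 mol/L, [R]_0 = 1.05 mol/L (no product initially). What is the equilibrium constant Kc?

Let X = conversion of Q.
Concentrations: [Q] = 1.05 − 1.05X; [R] = 1.05 − 1.05X; [M] = 2.1X.
At X = 0.451: [Q] = 0.576, [R] = 0.576, [M] = 0.947.
Kc = [M]^2 / ([Q] [R]) = 2.7.

Kc = 2.7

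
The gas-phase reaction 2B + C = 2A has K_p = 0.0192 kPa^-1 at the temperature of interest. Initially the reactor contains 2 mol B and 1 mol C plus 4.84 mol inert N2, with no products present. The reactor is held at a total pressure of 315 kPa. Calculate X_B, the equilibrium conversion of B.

X = 0.409

Take 2 mol B as basis and let X be its fractional conversion, so ξ = X.
At extent ξ: n_B = 2 − 2X; n_C = 1 − X; n_A = 2X; n_I = 4.84 (inert).
Total moles n_T = 7.84 − X.
y_i = n_i/n_T, p_i = y_i·P. K_p = p_A^2 / (p_B^2 p_C).
Substituting and setting equal to 0.0192 kPa^-1 gives a polynomial in X; the root in (0,1) is X = 0.409.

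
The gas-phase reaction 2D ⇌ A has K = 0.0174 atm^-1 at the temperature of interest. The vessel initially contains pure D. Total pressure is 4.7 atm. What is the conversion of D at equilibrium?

X = 0.132

Take 1 mol D as basis and let X be its fractional conversion, so ξ = 0.5X.
Species balance: n_D = 1 − X; n_A = 0.5X.
Summing: n_T = 1 − 0.5X.
Mole fractions y_i = n_i/n_T; K = p_A / (p_D^2) with p_i = y_i·P.
Equating to 0.0174 atm^-1 and solving on 0 < X < 1: X = 0.132.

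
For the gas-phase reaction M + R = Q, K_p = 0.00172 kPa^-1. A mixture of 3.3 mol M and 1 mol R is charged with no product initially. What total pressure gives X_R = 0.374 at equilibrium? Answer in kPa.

Let X = conversion of R (basis 1 mol R); extent of reaction ξ = X.
At extent ξ: n_M = 3.3 − X; n_R = 1 − X; n_Q = X.
Total moles n_T = 4.3 − X.
K_p = p_Q / (p_M p_R) with p_i = (n_i/n_T)·P.
At X = 0.374: the mole-fraction product g(X) = Π y_i^ν_i = 0.8016. Since K_p = g(X)·P^{-1}, P = (g/K_p)^(1/1) = (0.8016/0.00172)^(1/1) = 466 kPa.

P = 466 kPa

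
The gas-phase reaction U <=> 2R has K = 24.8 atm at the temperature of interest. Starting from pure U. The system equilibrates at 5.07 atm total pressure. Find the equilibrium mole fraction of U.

Let X = conversion of U (basis 1 mol U); extent of reaction ξ = X.
Mole table: n_U = 1 − X; n_R = 2X.
Summing: n_T = 1 + X.
With p_i = (n_i/n_T)P, K = p_R^2 / (p_U).
Equating to 24.8 atm and solving on 0 < X < 1: X = 0.742.
Then n_U = 0.258, n_T = 1.74, so y_U = 0.148.

y_U = 0.148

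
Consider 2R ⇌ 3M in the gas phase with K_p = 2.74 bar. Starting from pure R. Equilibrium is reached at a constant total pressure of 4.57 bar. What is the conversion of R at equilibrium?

X = 0.418

Basis: 1 mol R initially; let X = conversion of R. Extent ξ = 0.5X.
Species balance: n_R = 1 − X; n_M = 1.5X.
Summing: n_T = 1 + 0.5X.
y_i = n_i/n_T, p_i = y_i·P. K_p = p_M^3 / (p_R^2).
Equating to 2.74 bar and solving on 0 < X < 1: X = 0.418.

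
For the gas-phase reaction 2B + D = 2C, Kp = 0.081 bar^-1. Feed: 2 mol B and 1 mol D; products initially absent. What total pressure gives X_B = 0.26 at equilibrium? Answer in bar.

Basis: 2 mol B initially; let X = conversion of B. Extent ξ = X.
At extent ξ: n_B = 2 − 2X; n_D = 1 − X; n_C = 2X.
n_T = Σnᵢ = 3 − X.
Kp = p_C^2 / (p_B^2 p_D) with p_i = (n_i/n_T)·P.
At X = 0.26: the mole-fraction product g(X) = Π y_i^ν_i = 0.4571. Since Kp = g(X)·P^{-1}, P = (g/Kp)^(1/1) = (0.4571/0.081)^(1/1) = 5.64 bar.

P = 5.64 bar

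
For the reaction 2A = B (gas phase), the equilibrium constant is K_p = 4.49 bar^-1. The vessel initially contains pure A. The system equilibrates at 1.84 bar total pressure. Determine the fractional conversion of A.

X = 0.829

Let X = conversion of A (basis 1 mol A); extent of reaction ξ = 0.5X.
Species balance: n_A = 1 − X; n_B = 0.5X.
Summing: n_T = 1 − 0.5X.
With p_i = (n_i/n_T)P, K_p = p_B / (p_A^2).
Setting this equal to 4.49 bar^-1 and taking the physical root (0 < X < 1) gives X = 0.829.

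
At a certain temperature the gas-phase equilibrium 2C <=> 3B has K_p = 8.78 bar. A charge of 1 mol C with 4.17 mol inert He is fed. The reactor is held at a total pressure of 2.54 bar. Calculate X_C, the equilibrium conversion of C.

Let X = conversion of C (basis 1 mol C); extent of reaction ξ = 0.5X.
Mole table: n_C = 1 − X; n_B = 1.5X; n_I = 4.17 (inert).
Summing: n_T = 5.17 + 0.5X.
With p_i = (n_i/n_T)P, K_p = p_B^3 / (p_C^2).
Setting this equal to 8.78 bar and taking the physical root (0 < X < 1) gives X = 0.735.

X = 0.735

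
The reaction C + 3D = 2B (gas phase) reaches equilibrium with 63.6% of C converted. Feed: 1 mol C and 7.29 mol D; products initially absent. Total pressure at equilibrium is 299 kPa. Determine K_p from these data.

Take 1 mol C as basis and let X be its fractional conversion, so ξ = X.
At extent ξ: n_C = 1 − X; n_D = 7.29 − 3X; n_B = 2X.
Summing: n_T = 8.29 − 2X.
At X = 0.636: n_C = 0.364, n_D = 5.38, n_B = 1.27, n_T = 7.02.
p_i = (n_i/n_T)·P. K_p = p_B^2 / (p_C p_D^3) = 1.57e-05 kPa^-2.

K_p = 1.57e-05 kPa^-2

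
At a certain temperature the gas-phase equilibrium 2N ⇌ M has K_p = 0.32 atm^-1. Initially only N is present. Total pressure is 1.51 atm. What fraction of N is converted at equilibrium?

X = 0.416

Let X = conversion of N (basis 1 mol N); extent of reaction ξ = 0.5X.
Mole table: n_N = 1 − X; n_M = 0.5X.
Summing: n_T = 1 − 0.5X.
Mole fractions y_i = n_i/n_T; K_p = p_M / (p_N^2) with p_i = y_i·P.
This yields a degree-2 equation in X; solving on (0,1), X = 0.416.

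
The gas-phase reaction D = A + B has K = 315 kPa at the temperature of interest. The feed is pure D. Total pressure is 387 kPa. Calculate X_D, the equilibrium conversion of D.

X = 0.670

Let X = conversion of D (basis 1 mol D); extent of reaction ξ = X.
Moles: n_D = 1 − X; n_A = X; n_B = X.
n_T = Σnᵢ = 1 + X.
With p_i = (n_i/n_T)P, K = p_A p_B / (p_D).
Equating to 315 kPa and solving on 0 < X < 1: X = 0.670.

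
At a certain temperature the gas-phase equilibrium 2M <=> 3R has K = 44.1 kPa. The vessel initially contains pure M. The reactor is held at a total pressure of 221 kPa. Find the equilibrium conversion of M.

Take 1 mol M as basis and let X be its fractional conversion, so ξ = 0.5X.
Moles: n_M = 1 − X; n_R = 1.5X.
Summing: n_T = 1 + 0.5X.
With p_i = (n_i/n_T)P, K = p_R^3 / (p_M^2).
This yields a degree-3 equation in X; solving on (0,1), X = 0.317.

X = 0.317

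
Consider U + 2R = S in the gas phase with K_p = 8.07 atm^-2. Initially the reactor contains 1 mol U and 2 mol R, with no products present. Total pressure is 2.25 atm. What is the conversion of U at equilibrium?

Take 1 mol U as basis and let X be its fractional conversion, so ξ = X.
At extent ξ: n_U = 1 − X; n_R = 2 − 2X; n_S = X.
n_T = Σnᵢ = 3 − 2X.
Mole fractions y_i = n_i/n_T; K_p = p_S / (p_U p_R^2) with p_i = y_i·P.
Setting this equal to 8.07 atm^-2 and taking the physical root (0 < X < 1) gives X = 0.786.

X = 0.786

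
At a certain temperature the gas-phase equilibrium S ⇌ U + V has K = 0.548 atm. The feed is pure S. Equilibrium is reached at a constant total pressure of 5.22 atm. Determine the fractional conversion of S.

X = 0.308

Basis: 1 mol S initially; let X = conversion of S. Extent ξ = X.
Mole table: n_S = 1 − X; n_U = X; n_V = X.
n_T = Σnᵢ = 1 + X.
With p_i = (n_i/n_T)P, K = p_U p_V / (p_S).
Substituting and setting equal to 0.548 atm gives a polynomial in X; the root in (0,1) is X = 0.308.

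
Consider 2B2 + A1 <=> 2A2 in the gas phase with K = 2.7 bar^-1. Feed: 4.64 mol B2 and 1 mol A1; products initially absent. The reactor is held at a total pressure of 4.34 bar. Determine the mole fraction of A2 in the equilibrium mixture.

y_A2 = 0.359

Take 1 mol A1 as basis and let X be its fractional conversion, so ξ = X.
Mole table: n_B2 = 4.64 − 2X; n_A1 = 1 − X; n_A2 = 2X.
Total moles n_T = 5.64 − X.
With p_i = (n_i/n_T)P, K = p_A2^2 / (p_B2^2 p_A1).
Setting this equal to 2.7 bar^-1 and taking the physical root (0 < X < 1) gives X = 0.859.
Then n_A2 = 1.72, n_T = 4.78, so y_A2 = 0.359.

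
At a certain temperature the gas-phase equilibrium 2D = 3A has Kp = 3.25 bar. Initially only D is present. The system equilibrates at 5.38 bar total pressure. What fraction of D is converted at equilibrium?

X = 0.418

Basis: 1 mol D initially; let X = conversion of D. Extent ξ = 0.5X.
Moles: n_D = 1 − X; n_A = 1.5X.
Summing: n_T = 1 + 0.5X.
With p_i = (n_i/n_T)P, Kp = p_A^3 / (p_D^2).
This yields a degree-3 equation in X; solving on (0,1), X = 0.418.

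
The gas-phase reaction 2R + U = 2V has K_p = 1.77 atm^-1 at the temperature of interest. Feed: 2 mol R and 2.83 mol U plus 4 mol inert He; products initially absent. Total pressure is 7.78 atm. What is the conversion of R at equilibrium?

Take 2 mol R as basis and let X be its fractional conversion, so ξ = X.
At extent ξ: n_R = 2 − 2X; n_U = 2.83 − X; n_V = 2X; n_I = 4 (inert).
Total moles n_T = 8.83 − X.
y_i = n_i/n_T, p_i = y_i·P. K_p = p_V^2 / (p_R^2 p_U).
Substituting and setting equal to 1.77 atm^-1 gives a polynomial in X; the root in (0,1) is X = 0.657.

X = 0.657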